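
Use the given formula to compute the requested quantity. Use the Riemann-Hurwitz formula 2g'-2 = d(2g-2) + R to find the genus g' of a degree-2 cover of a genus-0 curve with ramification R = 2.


Riemann-Hurwitz formula: 2g' - 2 = d(2g - 2) + R
Given: d = 2, g = 0, R = 2
2g' - 2 = 2*(2*0 - 2) + 2
2g' - 2 = 2*(-2) + 2
2g' - 2 = -4 + 2 = -2
2g' = 0
g' = 0

0


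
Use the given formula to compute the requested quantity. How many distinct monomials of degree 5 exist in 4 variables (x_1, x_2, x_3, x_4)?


The number of degree-5 monomials in 4 variables is C(d+n-1, n-1).
= C(5+4-1, 4-1) = C(8, 3)
= 56

56


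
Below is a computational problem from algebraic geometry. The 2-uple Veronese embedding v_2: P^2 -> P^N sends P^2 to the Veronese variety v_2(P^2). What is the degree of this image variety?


The Veronese variety v_2(P^2) has degree d^r.
d^r = 2^2 = 4

4


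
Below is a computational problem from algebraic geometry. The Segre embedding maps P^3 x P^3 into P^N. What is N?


The Segre embedding maps P^m x P^n into P^N via
all products of coordinates from each factor.
N = (m+1)(n+1) - 1
N = (3+1)(3+1) - 1
N = 4*4 - 1
N = 16 - 1 = 15

15


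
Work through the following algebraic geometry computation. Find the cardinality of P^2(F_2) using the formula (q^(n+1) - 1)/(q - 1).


P^2(F_2) has (q^(n+1) - 1)/(q - 1) points.
= 2^2 + 2^1 + 2^0
= 4 + 2 + 1
= 7

7


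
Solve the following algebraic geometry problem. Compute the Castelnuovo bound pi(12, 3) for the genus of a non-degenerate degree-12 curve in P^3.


Castelnuovo's bound: write d - 1 = m(r-1) + epsilon with 0 <= epsilon < r-1.
d - 1 = 12 - 1 = 11
r - 1 = 3 - 1 = 2
11 = 5*2 + 1, so m = 5, epsilon = 1
pi(d, r) = m(m-1)(r-1)/2 + m*epsilon
= 5*4*2/2 + 5*1
= 40/2 + 5
= 20 + 5 = 25

25


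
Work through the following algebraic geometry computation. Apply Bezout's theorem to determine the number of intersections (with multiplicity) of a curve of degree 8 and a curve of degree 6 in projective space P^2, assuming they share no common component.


Bezout's theorem states the intersection count equals the product of degrees.
Intersection count = 8 * 6 = 48

48


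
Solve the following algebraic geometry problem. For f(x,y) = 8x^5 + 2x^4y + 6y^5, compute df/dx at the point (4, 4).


df/dx = 5*8*x^4 + 4*2*x^3*y
At (4,4): 5*8*4^4 + 4*2*4^3*4
= 10240 + 2048
= 12288

12288


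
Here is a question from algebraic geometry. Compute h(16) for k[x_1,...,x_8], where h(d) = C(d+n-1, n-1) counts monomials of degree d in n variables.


The Hilbert function for the polynomial ring in 8 variables is:
h(d) = C(d+n-1, n-1)
h(16) = C(16+8-1, 8-1) = C(23, 7)
= 23! / (7! * 16!)
= 245157

245157


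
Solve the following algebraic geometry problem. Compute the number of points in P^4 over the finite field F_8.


P^4(F_8) has (q^(n+1) - 1)/(q - 1) points.
= 8^4 + 8^3 + 8^2 + 8^1 + 8^0
= 4096 + 512 + 64 + 8 + 1
= 4681

4681


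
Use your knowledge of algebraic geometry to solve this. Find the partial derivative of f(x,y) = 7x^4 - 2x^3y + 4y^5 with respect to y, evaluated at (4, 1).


df/dy = (-2)*x^3 + 5*4*y^4
At (4,1): (-2)*4^3 + 5*4*1^4
= -128 + 20
= -108

-108


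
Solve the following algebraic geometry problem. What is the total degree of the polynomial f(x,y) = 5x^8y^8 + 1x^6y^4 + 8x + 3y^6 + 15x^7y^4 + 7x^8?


Examine each term for its total degree (sum of exponents).
  Term '5x^8y^8' has total degree 8+8 = 16.
  Term '1x^6y^4' has total degree 6+4 = 10.
  Term '8x' has total degree 1+0 = 1.
  Term '3y^6' has total degree 0+6 = 6.
  Term '15x^7y^4' has total degree 7+4 = 11.
  Term '7x^8' has total degree 8+0 = 8.
The maximum total degree among all terms is 16.

16


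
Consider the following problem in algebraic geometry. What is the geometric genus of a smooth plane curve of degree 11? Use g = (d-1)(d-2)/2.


Using the genus formula for smooth plane curves:
g = (d-1)(d-2)/2
g = (11-1)(11-2)/2
g = 10*9/2
g = 90/2 = 45

45


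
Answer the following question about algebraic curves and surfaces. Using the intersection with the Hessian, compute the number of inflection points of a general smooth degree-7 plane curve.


For a general smooth plane curve C of degree d, the inflection points are
the intersection of C with its Hessian curve, which has degree 3(d-2).
By Bezout, the total intersection number is d * 3(d-2) = 7 * 15 = 105.
For a general curve every flex is ordinary, so each contributes
multiplicity 1 to C·Hess(C), and the number of distinct inflection
points is 3d(d-2).
Inflection points = 3*7*(7-2) = 3*7*5 = 105

105


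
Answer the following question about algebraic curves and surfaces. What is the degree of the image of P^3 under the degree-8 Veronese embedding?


The Veronese variety v_8(P^3) has degree d^r.
d^r = 8^3 = 512

512


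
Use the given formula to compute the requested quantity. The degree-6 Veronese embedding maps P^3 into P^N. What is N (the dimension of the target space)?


The Veronese embedding v_d: P^n -> P^N maps each point to all
degree-d monomials in n+1 homogeneous coordinates.
N = C(n+d, d) - 1
N = C(3+6, 6) - 1
N = C(9, 6) - 1
C(9, 6) = 84
N = 84 - 1 = 83

83


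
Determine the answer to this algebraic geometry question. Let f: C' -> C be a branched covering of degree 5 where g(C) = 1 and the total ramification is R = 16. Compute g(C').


Riemann-Hurwitz formula: 2g' - 2 = d(2g - 2) + R
Given: d = 5, g = 1, R = 16
2g' - 2 = 5*(2*1 - 2) + 16
2g' - 2 = 5*0 + 16
2g' - 2 = 0 + 16 = 16
2g' = 18
g' = 9

9


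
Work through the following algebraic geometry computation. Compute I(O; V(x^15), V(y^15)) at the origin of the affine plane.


The intersection multiplicity of V(x^a) and V(y^b) at the origin is:
I(O; V(x^15), V(y^15)) = dim_k(k[x,y]/(x^15, y^15))
A basis for k[x,y]/(x^15, y^15) is the set of monomials x^i * y^j
where 0 <= i < 15 and 0 <= j < 15.
The number of such monomials is 15 * 15 = 225

225


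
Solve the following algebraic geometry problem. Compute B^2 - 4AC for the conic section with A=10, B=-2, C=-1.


The discriminant of a conic Ax^2 + Bxy + Cy^2 + ... = 0 is B^2 - 4AC.
B^2 = (-2)^2 = 4
4AC = 4*10*(-1) = -40
Discriminant = 4 + 40 = 44

44


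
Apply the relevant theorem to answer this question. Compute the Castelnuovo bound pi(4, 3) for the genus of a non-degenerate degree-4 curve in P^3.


Castelnuovo's bound: write d - 1 = m(r-1) + epsilon with 0 <= epsilon < r-1.
d - 1 = 4 - 1 = 3
r - 1 = 3 - 1 = 2
3 = 1*2 + 1, so m = 1, epsilon = 1
pi(d, r) = m(m-1)(r-1)/2 + m*epsilon
= 1*0*2/2 + 1*1
= 0/2 + 1
= 0 + 1 = 1

1


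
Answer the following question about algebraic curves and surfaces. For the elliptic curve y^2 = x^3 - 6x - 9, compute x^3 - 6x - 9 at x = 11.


Compute x^3 - 6x - 9 at x = 11:
x^3 = 11^3 = 1331
(-6)*x = (-6)*11 = -66
Sum: 1331 - 66 - 9 = 1256

1256


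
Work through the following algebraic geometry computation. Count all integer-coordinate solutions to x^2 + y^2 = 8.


Systematically check integer values of x where x^2 <= 8.
For each valid x, check if 8 - x^2 is a perfect square.
x=2: 8 - 4 = 4, sqrt = 2 (valid)
Total integer solutions found: 4

4


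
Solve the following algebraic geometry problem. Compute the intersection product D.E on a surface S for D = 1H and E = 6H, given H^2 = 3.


Using bilinearity of the intersection pairing on a surface S:
(aH).(bH) = ab * (H.H)
We have H^2 = 3.
D.E = (1H).(6H) = 1*6*3
= 6*3
= 18

18


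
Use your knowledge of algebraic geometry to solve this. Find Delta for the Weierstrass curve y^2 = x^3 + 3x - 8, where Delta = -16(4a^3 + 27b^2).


Compute each component:
4a^3 = 4*3^3 = 4*27 = 108
27b^2 = 27*(-8)^2 = 27*64 = 1728
4a^3 + 27b^2 = 108 + 1728 = 1836
Delta = -16*1836 = -29376

-29376


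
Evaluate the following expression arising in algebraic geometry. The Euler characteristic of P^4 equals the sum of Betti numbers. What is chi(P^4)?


The complex projective space P^4 has one cell in each even real dimension 0, 2, ..., 8.
The cohomology groups are H^{2k}(P^4) = Z for k = 0,...,4, and 0 otherwise.
Euler characteristic = sum of Betti numbers = 1 per even-dimensional cohomology group.
chi(P^4) = 4 + 1 = 5

5


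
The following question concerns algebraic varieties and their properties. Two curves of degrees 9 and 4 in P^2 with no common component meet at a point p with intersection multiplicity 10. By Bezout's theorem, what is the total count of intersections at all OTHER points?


By Bezout's theorem, the total intersection number is d1 * d2.
Total = 9 * 4 = 36
Intersection multiplicity at p = 10
Remaining intersections = 36 - 10 = 26

26


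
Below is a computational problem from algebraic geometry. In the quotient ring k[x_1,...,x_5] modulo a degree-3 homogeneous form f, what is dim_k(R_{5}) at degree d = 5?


For R = k[x_1,...,x_n]/(f) with f homogeneous of degree e:
The Hilbert series is (1 - t^e)/(1 - t)^n.
So h(d) = C(d+n-1, n-1) - C(d-e+n-1, n-1) for d >= e.
With n=5, e=3, d=5:
C(5+5-1, 5-1) = C(9, 4) = 126
C(5-3+5-1, 5-1) = C(6, 4) = 15
h(5) = 126 - 15 = 111

111


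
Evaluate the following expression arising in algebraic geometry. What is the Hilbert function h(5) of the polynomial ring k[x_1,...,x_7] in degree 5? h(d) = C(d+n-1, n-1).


The Hilbert function for the polynomial ring in 7 variables is:
h(d) = C(d+n-1, n-1)
h(5) = C(5+7-1, 7-1) = C(11, 6)
= 11! / (6! * 5!)
= 462

462


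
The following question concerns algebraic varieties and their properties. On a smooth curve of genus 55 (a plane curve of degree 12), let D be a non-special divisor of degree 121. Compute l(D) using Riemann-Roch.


First, compute the genus of a smooth plane curve of degree 12:
g = (d-1)(d-2)/2 = (12-1)(12-2)/2 = 55
For a non-special divisor D (i.e., h^1(D) = 0), Riemann-Roch gives:
l(D) = deg(D) - g + 1
Since deg(D) = 121 >= 2g - 1 = 109, D is non-special.
l(D) = 121 - 55 + 1 = 67

67


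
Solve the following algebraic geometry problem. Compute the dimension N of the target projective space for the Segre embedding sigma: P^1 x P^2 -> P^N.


The Segre embedding maps P^m x P^n into P^N via
all products of coordinates from each factor.
N = (m+1)(n+1) - 1
N = (1+1)(2+1) - 1
N = 2*3 - 1
N = 6 - 1 = 5

5


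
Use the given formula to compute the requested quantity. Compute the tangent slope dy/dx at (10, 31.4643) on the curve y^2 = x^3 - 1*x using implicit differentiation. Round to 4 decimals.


Using implicit differentiation of y^2 = x^3 - 1*x:
2y * dy/dx = 3x^2 - 1
dy/dx = (3x^2 - 1)/(2y)
Numerator: 3*10^2 - 1 = 299
Denominator: 2*31.4643 = 62.9286
dy/dx = 299/62.9286 = 4.7514

4.7514


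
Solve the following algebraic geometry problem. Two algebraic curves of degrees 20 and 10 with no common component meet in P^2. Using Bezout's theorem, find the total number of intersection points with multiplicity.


Bezout's theorem states the intersection count equals the product of degrees.
Intersection count = 20 * 10 = 200

200


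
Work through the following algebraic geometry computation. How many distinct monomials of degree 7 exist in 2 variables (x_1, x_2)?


The number of degree-7 monomials in 2 variables is C(d+n-1, n-1).
= C(7+2-1, 2-1) = C(8, 1)
= 8

8


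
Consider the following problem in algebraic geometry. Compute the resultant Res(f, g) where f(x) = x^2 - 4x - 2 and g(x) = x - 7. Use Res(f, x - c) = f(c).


For Res(f, x - c), we evaluate f at x = c.
f(7) = 7^2 - 4*7 - 2
= 49 - 28 - 2
= 21 - 2 = 19
Res(f, g) = 19

19


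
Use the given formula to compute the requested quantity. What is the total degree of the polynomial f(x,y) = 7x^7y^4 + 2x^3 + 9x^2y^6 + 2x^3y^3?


Examine each term for its total degree (sum of exponents).
  Term '7x^7y^4' has total degree 7+4 = 11.
  Term '2x^3' has total degree 3+0 = 3.
  Term '9x^2y^6' has total degree 2+6 = 8.
  Term '2x^3y^3' has total degree 3+3 = 6.
The maximum total degree among all terms is 11.

11


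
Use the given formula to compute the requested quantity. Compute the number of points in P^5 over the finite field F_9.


P^5(F_9) has (q^(n+1) - 1)/(q - 1) points.
= 9^5 + 9^4 + 9^3 + 9^2 + 9^1 + 9^0
= 59049 + 6561 + 729 + 81 + 9 + 1
= 66430

66430


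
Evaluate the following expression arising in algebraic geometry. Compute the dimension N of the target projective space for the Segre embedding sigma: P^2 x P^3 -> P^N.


The Segre embedding maps P^m x P^n into P^N via
all products of coordinates from each factor.
N = (m+1)(n+1) - 1
N = (2+1)(3+1) - 1
N = 3*4 - 1
N = 12 - 1 = 11

11


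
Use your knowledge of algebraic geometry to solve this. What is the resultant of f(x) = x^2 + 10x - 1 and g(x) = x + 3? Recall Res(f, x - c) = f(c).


For Res(f, x - c), we evaluate f at x = c.
f(-3) = (-3)^2 + 10*(-3) - 1
= 9 - 30 - 1
= -21 - 1 = -22
Res(f, g) = -22

-22


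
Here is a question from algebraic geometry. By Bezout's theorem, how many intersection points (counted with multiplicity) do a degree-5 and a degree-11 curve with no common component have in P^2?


Bezout's theorem states the intersection count equals the product of degrees.
Intersection count = 5 * 11 = 55

55


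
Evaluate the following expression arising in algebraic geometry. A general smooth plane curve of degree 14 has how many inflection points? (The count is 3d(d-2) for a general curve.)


For a general smooth plane curve C of degree d, the inflection points are
the intersection of C with its Hessian curve, which has degree 3(d-2).
By Bezout, the total intersection number is d * 3(d-2) = 14 * 36 = 504.
For a general curve every flex is ordinary, so each contributes
multiplicity 1 to C·Hess(C), and the number of distinct inflection
points is 3d(d-2).
Inflection points = 3*14*(14-2) = 3*14*12 = 504

504


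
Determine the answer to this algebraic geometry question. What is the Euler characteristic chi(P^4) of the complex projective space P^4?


The complex projective space P^4 has one cell in each even real dimension 0, 2, ..., 8.
The cohomology groups are H^{2k}(P^4) = Z for k = 0,...,4, and 0 otherwise.
Euler characteristic = sum of Betti numbers = 1 per even-dimensional cohomology group.
chi(P^4) = 4 + 1 = 5

5


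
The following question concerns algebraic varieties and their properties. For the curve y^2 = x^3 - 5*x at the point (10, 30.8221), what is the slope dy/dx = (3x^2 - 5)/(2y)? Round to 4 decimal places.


Using implicit differentiation of y^2 = x^3 - 5*x:
2y * dy/dx = 3x^2 - 5
dy/dx = (3x^2 - 5)/(2y)
Numerator: 3*10^2 - 5 = 295
Denominator: 2*30.8221 = 61.6442
dy/dx = 295/61.6442 = 4.7855

4.7855


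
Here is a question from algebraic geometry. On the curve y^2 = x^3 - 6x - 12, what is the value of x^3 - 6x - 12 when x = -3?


Compute x^3 - 6x - 12 at x = -3:
x^3 = (-3)^3 = -27
(-6)*x = (-6)*(-3) = 18
Sum: -27 + 18 - 12 = -21

-21


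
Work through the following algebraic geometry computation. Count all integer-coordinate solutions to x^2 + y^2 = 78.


Systematically check integer values of x where x^2 <= 78.
For each valid x, check if 78 - x^2 is a perfect square.
Total integer solutions found: 0

0


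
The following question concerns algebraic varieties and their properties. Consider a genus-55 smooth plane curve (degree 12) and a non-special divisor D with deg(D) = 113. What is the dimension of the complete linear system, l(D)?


First, compute the genus of a smooth plane curve of degree 12:
g = (d-1)(d-2)/2 = (12-1)(12-2)/2 = 55
For a non-special divisor D (i.e., h^1(D) = 0), Riemann-Roch gives:
l(D) = deg(D) - g + 1
Since deg(D) = 113 >= 2g - 1 = 109, D is non-special.
l(D) = 113 - 55 + 1 = 59

59


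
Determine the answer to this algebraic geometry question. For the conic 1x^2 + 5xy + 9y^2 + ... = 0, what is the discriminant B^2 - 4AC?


The discriminant of a conic Ax^2 + Bxy + Cy^2 + ... = 0 is B^2 - 4AC.
B^2 = 5^2 = 25
4AC = 4*1*9 = 36
Discriminant = 25 - 36 = -11

-11


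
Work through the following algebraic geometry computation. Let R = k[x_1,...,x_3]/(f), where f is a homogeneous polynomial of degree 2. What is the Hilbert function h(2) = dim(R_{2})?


For R = k[x_1,...,x_n]/(f) with f homogeneous of degree e:
The Hilbert series is (1 - t^e)/(1 - t)^n.
So h(d) = C(d+n-1, n-1) - C(d-e+n-1, n-1) for d >= e.
With n=3, e=2, d=2:
C(2+3-1, 3-1) = C(4, 2) = 6
C(2-2+3-1, 3-1) = C(2, 2) = 1
h(2) = 6 - 1 = 5

5


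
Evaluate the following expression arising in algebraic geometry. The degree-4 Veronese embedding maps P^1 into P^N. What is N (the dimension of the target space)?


The Veronese embedding v_d: P^n -> P^N maps each point to all
degree-d monomials in n+1 homogeneous coordinates.
N = C(n+d, d) - 1
N = C(1+4, 4) - 1
N = C(5, 4) - 1
C(5, 4) = 5
N = 5 - 1 = 4

4


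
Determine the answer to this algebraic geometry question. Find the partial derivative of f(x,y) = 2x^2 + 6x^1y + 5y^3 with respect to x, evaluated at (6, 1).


df/dx = 2*2*x^1 + 1*6*x^0*y
At (6,1): 2*2*6^1 + 1*6*6^0*1
= 24 + 6
= 30

30


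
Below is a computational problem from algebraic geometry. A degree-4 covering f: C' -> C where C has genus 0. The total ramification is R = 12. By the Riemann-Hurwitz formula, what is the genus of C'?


Riemann-Hurwitz formula: 2g' - 2 = d(2g - 2) + R
Given: d = 4, g = 0, R = 12
2g' - 2 = 4*(2*0 - 2) + 12
2g' - 2 = 4*(-2) + 12
2g' - 2 = -8 + 12 = 4
2g' = 6
g' = 3

3


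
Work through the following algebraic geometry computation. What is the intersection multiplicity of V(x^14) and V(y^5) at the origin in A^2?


The intersection multiplicity of V(x^a) and V(y^b) at the origin is:
I(O; V(x^14), V(y^5)) = dim_k(k[x,y]/(x^14, y^5))
A basis for k[x,y]/(x^14, y^5) is the set of monomials x^i * y^j
where 0 <= i < 14 and 0 <= j < 5.
The number of such monomials is 14 * 5 = 70

70


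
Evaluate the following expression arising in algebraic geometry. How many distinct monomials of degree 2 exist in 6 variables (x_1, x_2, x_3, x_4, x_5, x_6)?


The number of degree-2 monomials in 6 variables is C(d+n-1, n-1).
= C(2+6-1, 6-1) = C(7, 5)
= 21

21


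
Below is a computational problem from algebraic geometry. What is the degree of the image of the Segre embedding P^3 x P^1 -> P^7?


The degree of the Segre variety P^3 x P^1 is C(m+n, m).
= C(4, 3)
= 4

4


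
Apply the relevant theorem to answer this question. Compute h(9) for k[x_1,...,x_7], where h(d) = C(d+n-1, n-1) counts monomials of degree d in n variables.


The Hilbert function for the polynomial ring in 7 variables is:
h(d) = C(d+n-1, n-1)
h(9) = C(9+7-1, 7-1) = C(15, 6)
= 15! / (6! * 9!)
= 5005

5005


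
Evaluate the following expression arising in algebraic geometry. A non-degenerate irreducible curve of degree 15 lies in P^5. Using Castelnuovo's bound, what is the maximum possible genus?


Castelnuovo's bound: write d - 1 = m(r-1) + epsilon with 0 <= epsilon < r-1.
d - 1 = 15 - 1 = 14
r - 1 = 5 - 1 = 4
14 = 3*4 + 2, so m = 3, epsilon = 2
pi(d, r) = m(m-1)(r-1)/2 + m*epsilon
= 3*2*4/2 + 3*2
= 24/2 + 6
= 12 + 6 = 18

18


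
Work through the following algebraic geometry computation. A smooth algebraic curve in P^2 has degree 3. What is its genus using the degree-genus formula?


Using the genus formula for smooth plane curves:
g = (d-1)(d-2)/2
g = (3-1)(3-2)/2
g = 2*1/2
g = 2/2 = 1

1


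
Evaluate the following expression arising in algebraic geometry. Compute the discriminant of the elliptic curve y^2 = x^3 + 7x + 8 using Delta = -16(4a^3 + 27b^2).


Compute each component:
4a^3 = 4*7^3 = 4*343 = 1372
27b^2 = 27*8^2 = 27*64 = 1728
4a^3 + 27b^2 = 1372 + 1728 = 3100
Delta = -16*3100 = -49600

-49600


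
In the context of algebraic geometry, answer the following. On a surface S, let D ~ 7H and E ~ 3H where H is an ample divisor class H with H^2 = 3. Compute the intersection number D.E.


Using bilinearity of the intersection pairing on a surface S:
(aH).(bH) = ab * (H.H)
We have H^2 = 3.
D.E = (7H).(3H) = 7*3*3
= 21*3
= 63

63


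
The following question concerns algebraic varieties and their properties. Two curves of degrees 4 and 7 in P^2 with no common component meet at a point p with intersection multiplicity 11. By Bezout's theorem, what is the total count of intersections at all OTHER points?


By Bezout's theorem, the total intersection number is d1 * d2.
Total = 4 * 7 = 28
Intersection multiplicity at p = 11
Remaining intersections = 28 - 11 = 17

17


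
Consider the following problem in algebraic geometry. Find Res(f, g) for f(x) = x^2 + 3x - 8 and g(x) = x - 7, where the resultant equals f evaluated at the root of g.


For Res(f, x - c), we evaluate f at x = c.
f(7) = 7^2 + 3*7 - 8
= 49 + 21 - 8
= 70 - 8 = 62
Res(f, g) = 62

62


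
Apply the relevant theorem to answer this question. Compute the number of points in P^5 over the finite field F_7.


P^5(F_7) has (q^(n+1) - 1)/(q - 1) points.
= 7^5 + 7^4 + 7^3 + 7^2 + 7^1 + 7^0
= 16807 + 2401 + 343 + 49 + 7 + 1
= 19608

19608


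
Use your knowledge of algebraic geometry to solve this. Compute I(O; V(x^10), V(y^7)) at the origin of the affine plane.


The intersection multiplicity of V(x^a) and V(y^b) at the origin is:
I(O; V(x^10), V(y^7)) = dim_k(k[x,y]/(x^10, y^7))
A basis for k[x,y]/(x^10, y^7) is the set of monomials x^i * y^j
where 0 <= i < 10 and 0 <= j < 7.
The number of such monomials is 10 * 7 = 70

70


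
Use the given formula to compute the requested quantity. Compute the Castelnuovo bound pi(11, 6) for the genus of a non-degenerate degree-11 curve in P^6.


Castelnuovo's bound: write d - 1 = m(r-1) + epsilon with 0 <= epsilon < r-1.
d - 1 = 11 - 1 = 10
r - 1 = 6 - 1 = 5
10 = 2*5 + 0, so m = 2, epsilon = 0
pi(d, r) = m(m-1)(r-1)/2 + m*epsilon
= 2*1*5/2 + 2*0
= 10/2 + 0
= 5 + 0 = 5

5


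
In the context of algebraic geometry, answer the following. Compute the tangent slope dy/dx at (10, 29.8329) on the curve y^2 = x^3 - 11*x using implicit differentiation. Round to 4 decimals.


Using implicit differentiation of y^2 = x^3 - 11*x:
2y * dy/dx = 3x^2 - 11
dy/dx = (3x^2 - 11)/(2y)
Numerator: 3*10^2 - 11 = 289
Denominator: 2*29.8329 = 59.6658
dy/dx = 289/59.6658 = 4.8436

4.8436


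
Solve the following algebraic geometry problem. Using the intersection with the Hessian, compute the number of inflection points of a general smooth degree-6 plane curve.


For a general smooth plane curve C of degree d, the inflection points are
the intersection of C with its Hessian curve, which has degree 3(d-2).
By Bezout, the total intersection number is d * 3(d-2) = 6 * 12 = 72.
For a general curve every flex is ordinary, so each contributes
multiplicity 1 to C·Hess(C), and the number of distinct inflection
points is 3d(d-2).
Inflection points = 3*6*(6-2) = 3*6*4 = 72

72


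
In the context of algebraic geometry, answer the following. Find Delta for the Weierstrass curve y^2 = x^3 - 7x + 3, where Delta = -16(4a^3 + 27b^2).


Compute each component:
4a^3 = 4*(-7)^3 = 4*(-343) = -1372
27b^2 = 27*3^2 = 27*9 = 243
4a^3 + 27b^2 = -1372 + 243 = -1129
Delta = -16*(-1129) = 18064

18064


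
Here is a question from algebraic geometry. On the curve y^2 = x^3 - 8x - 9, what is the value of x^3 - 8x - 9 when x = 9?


Compute x^3 - 8x - 9 at x = 9:
x^3 = 9^3 = 729
(-8)*x = (-8)*9 = -72
Sum: 729 - 72 - 9 = 648

648


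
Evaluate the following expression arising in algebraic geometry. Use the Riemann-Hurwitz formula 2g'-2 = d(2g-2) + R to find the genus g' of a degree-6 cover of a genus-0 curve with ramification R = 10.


Riemann-Hurwitz formula: 2g' - 2 = d(2g - 2) + R
Given: d = 6, g = 0, R = 10
2g' - 2 = 6*(2*0 - 2) + 10
2g' - 2 = 6*(-2) + 10
2g' - 2 = -12 + 10 = -2
2g' = 0
g' = 0

0


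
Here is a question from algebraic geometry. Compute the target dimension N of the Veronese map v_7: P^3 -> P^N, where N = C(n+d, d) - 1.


The Veronese embedding v_d: P^n -> P^N maps each point to all
degree-d monomials in n+1 homogeneous coordinates.
N = C(n+d, d) - 1
N = C(3+7, 7) - 1
N = C(10, 7) - 1
C(10, 7) = 120
N = 120 - 1 = 119

119


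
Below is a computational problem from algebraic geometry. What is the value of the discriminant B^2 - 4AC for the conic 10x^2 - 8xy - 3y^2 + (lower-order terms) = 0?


The discriminant of a conic Ax^2 + Bxy + Cy^2 + ... = 0 is B^2 - 4AC.
B^2 = (-8)^2 = 64
4AC = 4*10*(-3) = -120
Discriminant = 64 + 120 = 184

184


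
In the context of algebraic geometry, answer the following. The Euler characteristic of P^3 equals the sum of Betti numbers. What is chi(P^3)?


The complex projective space P^3 has one cell in each even real dimension 0, 2, ..., 6.
The cohomology groups are H^{2k}(P^3) = Z for k = 0,...,3, and 0 otherwise.
Euler characteristic = sum of Betti numbers = 1 per even-dimensional cohomology group.
chi(P^3) = 3 + 1 = 4

4


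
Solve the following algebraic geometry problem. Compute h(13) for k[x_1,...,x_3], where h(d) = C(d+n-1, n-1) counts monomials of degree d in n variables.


The Hilbert function for the polynomial ring in 3 variables is:
h(d) = C(d+n-1, n-1)
h(13) = C(13+3-1, 3-1) = C(15, 2)
= 15! / (2! * 13!)
= 105

105


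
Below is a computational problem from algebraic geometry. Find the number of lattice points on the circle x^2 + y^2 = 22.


Systematically check integer values of x where x^2 <= 22.
For each valid x, check if 22 - x^2 is a perfect square.
Total integer solutions found: 0

0


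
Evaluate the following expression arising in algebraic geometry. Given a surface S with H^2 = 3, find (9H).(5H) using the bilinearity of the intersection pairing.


Using bilinearity of the intersection pairing on a surface S:
(aH).(bH) = ab * (H.H)
We have H^2 = 3.
D.E = (9H).(5H) = 9*5*3
= 45*3
= 135

135


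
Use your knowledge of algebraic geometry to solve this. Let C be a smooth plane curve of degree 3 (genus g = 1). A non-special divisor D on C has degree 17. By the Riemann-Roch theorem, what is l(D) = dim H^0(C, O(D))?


First, compute the genus of a smooth plane curve of degree 3:
g = (d-1)(d-2)/2 = (3-1)(3-2)/2 = 1
For a non-special divisor D (i.e., h^1(D) = 0), Riemann-Roch gives:
l(D) = deg(D) - g + 1
Since deg(D) = 17 >= 2g - 1 = 1, D is non-special.
l(D) = 17 - 1 + 1 = 17

17


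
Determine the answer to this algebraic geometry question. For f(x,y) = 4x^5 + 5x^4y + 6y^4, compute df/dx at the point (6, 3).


df/dx = 5*4*x^4 + 4*5*x^3*y
At (6,3): 5*4*6^4 + 4*5*6^3*3
= 25920 + 12960
= 38880

38880


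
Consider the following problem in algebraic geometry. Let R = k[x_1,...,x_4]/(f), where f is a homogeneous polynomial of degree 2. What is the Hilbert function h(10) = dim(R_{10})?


For R = k[x_1,...,x_n]/(f) with f homogeneous of degree e:
The Hilbert series is (1 - t^e)/(1 - t)^n.
So h(d) = C(d+n-1, n-1) - C(d-e+n-1, n-1) for d >= e.
With n=4, e=2, d=10:
C(10+4-1, 4-1) = C(13, 3) = 286
C(10-2+4-1, 4-1) = C(11, 3) = 165
h(10) = 286 - 165 = 121

121


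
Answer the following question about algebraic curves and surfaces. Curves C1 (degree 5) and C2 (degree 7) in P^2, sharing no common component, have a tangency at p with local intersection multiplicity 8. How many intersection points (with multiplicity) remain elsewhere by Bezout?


By Bezout's theorem, the total intersection number is d1 * d2.
Total = 5 * 7 = 35
Intersection multiplicity at p = 8
Remaining intersections = 35 - 8 = 27

27


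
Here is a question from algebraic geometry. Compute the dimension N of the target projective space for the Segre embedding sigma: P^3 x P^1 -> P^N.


The Segre embedding maps P^m x P^n into P^N via
all products of coordinates from each factor.
N = (m+1)(n+1) - 1
N = (3+1)(1+1) - 1
N = 4*2 - 1
N = 8 - 1 = 7

7


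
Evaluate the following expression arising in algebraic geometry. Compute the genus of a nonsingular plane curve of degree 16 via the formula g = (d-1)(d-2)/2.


Using the genus formula for smooth plane curves:
g = (d-1)(d-2)/2
g = (16-1)(16-2)/2
g = 15*14/2
g = 210/2 = 105

105


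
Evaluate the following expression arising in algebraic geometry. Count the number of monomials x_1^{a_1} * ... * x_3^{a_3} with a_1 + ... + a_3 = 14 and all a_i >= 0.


The number of degree-14 monomials in 3 variables is C(d+n-1, n-1).
= C(14+3-1, 3-1) = C(16, 2)
= 120

120


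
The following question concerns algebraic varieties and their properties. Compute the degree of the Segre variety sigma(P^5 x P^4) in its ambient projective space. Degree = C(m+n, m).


The degree of the Segre variety P^5 x P^4 is C(m+n, m).
= C(9, 5)
= 126

126


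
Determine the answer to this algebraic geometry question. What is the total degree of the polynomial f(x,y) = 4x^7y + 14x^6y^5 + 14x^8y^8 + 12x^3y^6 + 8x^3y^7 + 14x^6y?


Examine each term for its total degree (sum of exponents).
  Term '4x^7y' has total degree 7+1 = 8.
  Term '14x^6y^5' has total degree 6+5 = 11.
  Term '14x^8y^8' has total degree 8+8 = 16.
  Term '12x^3y^6' has total degree 3+6 = 9.
  Term '8x^3y^7' has total degree 3+7 = 10.
  Term '14x^6y' has total degree 6+1 = 7.
The maximum total degree among all terms is 16.

16


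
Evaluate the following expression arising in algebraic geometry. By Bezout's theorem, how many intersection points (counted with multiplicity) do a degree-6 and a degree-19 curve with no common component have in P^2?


Bezout's theorem states the intersection count equals the product of degrees.
Intersection count = 6 * 19 = 114

114


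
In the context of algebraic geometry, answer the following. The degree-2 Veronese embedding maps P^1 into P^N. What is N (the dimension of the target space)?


The Veronese embedding v_d: P^n -> P^N maps each point to all
degree-d monomials in n+1 homogeneous coordinates.
N = C(n+d, d) - 1
N = C(1+2, 2) - 1
N = C(3, 2) - 1
C(3, 2) = 3
N = 3 - 1 = 2

2


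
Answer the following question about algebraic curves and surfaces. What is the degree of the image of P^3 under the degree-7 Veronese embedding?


The Veronese variety v_7(P^3) has degree d^r.
d^r = 7^3 = 343

343


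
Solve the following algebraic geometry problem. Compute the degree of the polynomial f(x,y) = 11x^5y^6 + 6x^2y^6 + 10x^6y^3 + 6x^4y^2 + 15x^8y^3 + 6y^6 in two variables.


Examine each term for its total degree (sum of exponents).
  Term '11x^5y^6' has total degree 5+6 = 11.
  Term '6x^2y^6' has total degree 2+6 = 8.
  Term '10x^6y^3' has total degree 6+3 = 9.
  Term '6x^4y^2' has total degree 4+2 = 6.
  Term '15x^8y^3' has total degree 8+3 = 11.
  Term '6y^6' has total degree 0+6 = 6.
The maximum total degree among all terms is 11.

11


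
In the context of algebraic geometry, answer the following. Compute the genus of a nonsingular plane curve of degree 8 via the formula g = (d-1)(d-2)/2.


Using the genus formula for smooth plane curves:
g = (d-1)(d-2)/2
g = (8-1)(8-2)/2
g = 7*6/2
g = 42/2 = 21

21


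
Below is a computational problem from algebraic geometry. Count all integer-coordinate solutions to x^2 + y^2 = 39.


Systematically check integer values of x where x^2 <= 39.
For each valid x, check if 39 - x^2 is a perfect square.
Total integer solutions found: 0

0


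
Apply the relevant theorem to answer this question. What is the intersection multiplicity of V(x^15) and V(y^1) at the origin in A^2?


The intersection multiplicity of V(x^a) and V(y^b) at the origin is:
I(O; V(x^15), V(y^1)) = dim_k(k[x,y]/(x^15, y^1))
A basis for k[x,y]/(x^15, y^1) is the set of monomials x^i * y^j
where 0 <= i < 15 and 0 <= j < 1.
The number of such monomials is 15 * 1 = 15

15


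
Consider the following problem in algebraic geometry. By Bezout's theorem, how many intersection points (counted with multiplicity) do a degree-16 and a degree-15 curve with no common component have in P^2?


Bezout's theorem states the intersection count equals the product of degrees.
Intersection count = 16 * 15 = 240

240


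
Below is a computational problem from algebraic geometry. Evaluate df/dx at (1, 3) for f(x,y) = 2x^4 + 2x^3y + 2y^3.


df/dx = 4*2*x^3 + 3*2*x^2*y
At (1,3): 4*2*1^3 + 3*2*1^2*3
= 8 + 18
= 26

26


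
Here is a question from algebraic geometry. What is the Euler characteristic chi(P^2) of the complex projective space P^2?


The complex projective space P^2 has one cell in each even real dimension 0, 2, ..., 4.
The cohomology groups are H^{2k}(P^2) = Z for k = 0,...,2, and 0 otherwise.
Euler characteristic = sum of Betti numbers = 1 per even-dimensional cohomology group.
chi(P^2) = 2 + 1 = 3

3


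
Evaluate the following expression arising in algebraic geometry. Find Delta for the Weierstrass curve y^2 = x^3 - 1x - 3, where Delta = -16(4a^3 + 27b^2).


Compute each component:
4a^3 = 4*(-1)^3 = 4*(-1) = -4
27b^2 = 27*(-3)^2 = 27*9 = 243
4a^3 + 27b^2 = -4 + 243 = 239
Delta = -16*239 = -3824

-3824


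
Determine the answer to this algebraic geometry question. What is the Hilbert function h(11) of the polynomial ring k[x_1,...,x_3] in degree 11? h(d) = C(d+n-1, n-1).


The Hilbert function for the polynomial ring in 3 variables is:
h(d) = C(d+n-1, n-1)
h(11) = C(11+3-1, 3-1) = C(13, 2)
= 13! / (2! * 11!)
= 78

78


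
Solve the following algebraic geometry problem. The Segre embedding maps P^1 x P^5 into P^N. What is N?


The Segre embedding maps P^m x P^n into P^N via
all products of coordinates from each factor.
N = (m+1)(n+1) - 1
N = (1+1)(5+1) - 1
N = 2*6 - 1
N = 12 - 1 = 11

11


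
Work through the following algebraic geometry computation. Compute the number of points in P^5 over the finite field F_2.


P^5(F_2) has (q^(n+1) - 1)/(q - 1) points.
= 2^5 + 2^4 + 2^3 + 2^2 + 2^1 + 2^0
= 32 + 16 + 8 + 4 + 2 + 1
= 63

63


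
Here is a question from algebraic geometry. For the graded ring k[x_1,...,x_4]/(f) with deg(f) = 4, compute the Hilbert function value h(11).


For R = k[x_1,...,x_n]/(f) with f homogeneous of degree e:
The Hilbert series is (1 - t^e)/(1 - t)^n.
So h(d) = C(d+n-1, n-1) - C(d-e+n-1, n-1) for d >= e.
With n=4, e=4, d=11:
C(11+4-1, 4-1) = C(14, 3) = 364
C(11-4+4-1, 4-1) = C(10, 3) = 120
h(11) = 364 - 120 = 244

244


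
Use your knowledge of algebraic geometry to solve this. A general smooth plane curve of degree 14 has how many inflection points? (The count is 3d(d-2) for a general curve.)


For a general smooth plane curve C of degree d, the inflection points are
the intersection of C with its Hessian curve, which has degree 3(d-2).
By Bezout, the total intersection number is d * 3(d-2) = 14 * 36 = 504.
For a general curve every flex is ordinary, so each contributes
multiplicity 1 to C·Hess(C), and the number of distinct inflection
points is 3d(d-2).
Inflection points = 3*14*(14-2) = 3*14*12 = 504

504


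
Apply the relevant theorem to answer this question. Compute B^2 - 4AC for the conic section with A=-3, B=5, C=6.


The discriminant of a conic Ax^2 + Bxy + Cy^2 + ... = 0 is B^2 - 4AC.
B^2 = 5^2 = 25
4AC = 4*(-3)*6 = -72
Discriminant = 25 + 72 = 97

97


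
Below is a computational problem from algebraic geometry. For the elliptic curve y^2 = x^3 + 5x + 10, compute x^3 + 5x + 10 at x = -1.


Compute x^3 + 5x + 10 at x = -1:
x^3 = (-1)^3 = -1
5*x = 5*(-1) = -5
Sum: -1 - 5 + 10 = 4

4


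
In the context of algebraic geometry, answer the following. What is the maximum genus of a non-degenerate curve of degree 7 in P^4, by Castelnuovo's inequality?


Castelnuovo's bound: write d - 1 = m(r-1) + epsilon with 0 <= epsilon < r-1.
d - 1 = 7 - 1 = 6
r - 1 = 4 - 1 = 3
6 = 2*3 + 0, so m = 2, epsilon = 0
pi(d, r) = m(m-1)(r-1)/2 + m*epsilon
= 2*1*3/2 + 2*0
= 6/2 + 0
= 3 + 0 = 3

3


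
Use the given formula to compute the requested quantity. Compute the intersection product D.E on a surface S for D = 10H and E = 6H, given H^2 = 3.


Using bilinearity of the intersection pairing on a surface S:
(aH).(bH) = ab * (H.H)
We have H^2 = 3.
D.E = (10H).(6H) = 10*6*3
= 60*3
= 180

180


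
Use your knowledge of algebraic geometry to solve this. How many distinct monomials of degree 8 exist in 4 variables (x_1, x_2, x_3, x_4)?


The number of degree-8 monomials in 4 variables is C(d+n-1, n-1).
= C(8+4-1, 4-1) = C(11, 3)
= 165

165


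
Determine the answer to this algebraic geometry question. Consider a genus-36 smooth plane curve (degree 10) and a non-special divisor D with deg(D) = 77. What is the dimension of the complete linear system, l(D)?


First, compute the genus of a smooth plane curve of degree 10:
g = (d-1)(d-2)/2 = (10-1)(10-2)/2 = 36
For a non-special divisor D (i.e., h^1(D) = 0), Riemann-Roch gives:
l(D) = deg(D) - g + 1
Since deg(D) = 77 >= 2g - 1 = 71, D is non-special.
l(D) = 77 - 36 + 1 = 42

42


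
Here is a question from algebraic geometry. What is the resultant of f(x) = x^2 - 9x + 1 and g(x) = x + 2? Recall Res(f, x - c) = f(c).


For Res(f, x - c), we evaluate f at x = c.
f(-2) = (-2)^2 - 9*(-2) + 1
= 4 + 18 + 1
= 22 + 1 = 23
Res(f, g) = 23

23


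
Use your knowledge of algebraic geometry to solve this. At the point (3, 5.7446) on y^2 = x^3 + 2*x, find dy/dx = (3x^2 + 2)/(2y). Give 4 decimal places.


Using implicit differentiation of y^2 = x^3 + 2*x:
2y * dy/dx = 3x^2 + 2
dy/dx = (3x^2 + 2)/(2y)
Numerator: 3*3^2 + 2 = 29
Denominator: 2*5.7446 = 11.4892
dy/dx = 29/11.4892 = 2.5241

2.5241


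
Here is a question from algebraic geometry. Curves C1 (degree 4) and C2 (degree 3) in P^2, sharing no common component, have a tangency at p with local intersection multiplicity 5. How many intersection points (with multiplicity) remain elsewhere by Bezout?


By Bezout's theorem, the total intersection number is d1 * d2.
Total = 4 * 3 = 12
Intersection multiplicity at p = 5
Remaining intersections = 12 - 5 = 7

7


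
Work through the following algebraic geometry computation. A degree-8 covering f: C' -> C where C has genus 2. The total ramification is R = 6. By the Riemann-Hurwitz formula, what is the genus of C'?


Riemann-Hurwitz formula: 2g' - 2 = d(2g - 2) + R
Given: d = 8, g = 2, R = 6
2g' - 2 = 8*(2*2 - 2) + 6
2g' - 2 = 8*2 + 6
2g' - 2 = 16 + 6 = 22
2g' = 24
g' = 12

12


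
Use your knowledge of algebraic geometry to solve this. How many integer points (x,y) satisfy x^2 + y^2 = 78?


Systematically check integer values of x where x^2 <= 78.
For each valid x, check if 78 - x^2 is a perfect square.
Total integer solutions found: 0

0


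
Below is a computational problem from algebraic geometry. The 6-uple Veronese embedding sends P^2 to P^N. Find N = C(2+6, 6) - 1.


The Veronese embedding v_d: P^n -> P^N maps each point to all
degree-d monomials in n+1 homogeneous coordinates.
N = C(n+d, d) - 1
N = C(2+6, 6) - 1
N = C(8, 6) - 1
C(8, 6) = 28
N = 28 - 1 = 27

27


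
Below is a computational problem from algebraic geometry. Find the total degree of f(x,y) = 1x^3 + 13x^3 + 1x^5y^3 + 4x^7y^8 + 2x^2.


Examine each term for its total degree (sum of exponents).
  Term '1x^3' has total degree 3+0 = 3.
  Term '13x^3' has total degree 3+0 = 3.
  Term '1x^5y^3' has total degree 5+3 = 8.
  Term '4x^7y^8' has total degree 7+8 = 15.
  Term '2x^2' has total degree 2+0 = 2.
The maximum total degree among all terms is 15.

15


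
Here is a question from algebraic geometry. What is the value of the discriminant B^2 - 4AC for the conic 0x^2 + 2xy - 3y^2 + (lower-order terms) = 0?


The discriminant of a conic Ax^2 + Bxy + Cy^2 + ... = 0 is B^2 - 4AC.
B^2 = 2^2 = 4
4AC = 4*0*(-3) = 0
Discriminant = 4 + 0 = 4

4


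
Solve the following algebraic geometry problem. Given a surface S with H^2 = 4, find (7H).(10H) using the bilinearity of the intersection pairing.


Using bilinearity of the intersection pairing on a surface S:
(aH).(bH) = ab * (H.H)
We have H^2 = 4.
D.E = (7H).(10H) = 7*10*4
= 70*4
= 280

280


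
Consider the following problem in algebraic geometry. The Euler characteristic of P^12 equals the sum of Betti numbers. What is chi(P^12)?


The complex projective space P^12 has one cell in each even real dimension 0, 2, ..., 24.
The cohomology groups are H^{2k}(P^12) = Z for k = 0,...,12, and 0 otherwise.
Euler characteristic = sum of Betti numbers = 1 per even-dimensional cohomology group.
chi(P^12) = 12 + 1 = 13

13
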